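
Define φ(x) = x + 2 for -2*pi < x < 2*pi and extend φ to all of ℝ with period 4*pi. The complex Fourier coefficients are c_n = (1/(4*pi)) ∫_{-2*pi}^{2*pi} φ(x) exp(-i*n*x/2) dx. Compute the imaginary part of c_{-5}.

Since φ is real-valued, Im(c_{-5}) = -(1/(4*pi)) ∫_{-2*pi}^{2*pi} φ(x) sin(-5*x/2) dx = b_{5}/2.
Integrating by parts (boundary term plus one more integral), an antiderivative of (x + 2) sin(-5*x/2) is 2*x*cos(5*x/2)/5 - 4*sin(5*x/2)/25 + 4*cos(5*x/2)/5; evaluating from -2*pi to 2*pi: ∫_{-2*pi}^{2*pi} (x + 2) sin(-5*x/2) dx = (-4*pi/5 - 4/5) - (-4/5 + 4*pi/5) = -8*pi/5.
Hence Im(c_{-5}) = (-1/(4*pi))·(-8*pi/5) = 2/5.

2/5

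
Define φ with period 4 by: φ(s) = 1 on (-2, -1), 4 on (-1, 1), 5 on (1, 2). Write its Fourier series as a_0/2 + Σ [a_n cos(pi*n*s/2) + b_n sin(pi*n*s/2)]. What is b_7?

b_7 = 1/2 ∫_{-2}^{2} φ(s) sin(7*pi*s/2) ds.
Split the integral at the breakpoints.
Directly, an antiderivative of (1) sin(7*pi*s/2) is -2*cos(7*pi*s/2)/(7*pi); evaluating from -2 to -1: ∫_{-2}^{-1} (1) sin(7*pi*s/2) ds = (0) - (2/(7*pi)) = -2/(7*pi).
Directly, an antiderivative of (4) sin(7*pi*s/2) is -8*cos(7*pi*s/2)/(7*pi); evaluating from -1 to 1: ∫_{-1}^{1} (4) sin(7*pi*s/2) ds = (0) - (0) = 0.
Directly, an antiderivative of (5) sin(7*pi*s/2) is -10*cos(7*pi*s/2)/(7*pi); evaluating from 1 to 2: ∫_{1}^{2} (5) sin(7*pi*s/2) ds = (10/(7*pi)) - (0) = 10/(7*pi).
Summing the pieces and multiplying by (1/2) gives b_7 = 4/(7*pi).

4/(7*pi)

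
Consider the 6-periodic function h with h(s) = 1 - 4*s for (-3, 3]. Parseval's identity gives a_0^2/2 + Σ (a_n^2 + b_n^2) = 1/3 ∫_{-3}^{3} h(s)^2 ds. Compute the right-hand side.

1/3 ∫_{-3}^{3} h(s)^2 ds = 1/3 · (294) = 98.

98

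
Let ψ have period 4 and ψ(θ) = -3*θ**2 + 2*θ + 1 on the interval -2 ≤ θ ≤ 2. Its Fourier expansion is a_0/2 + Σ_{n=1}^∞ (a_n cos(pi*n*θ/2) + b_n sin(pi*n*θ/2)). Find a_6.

a_6 = 1/2 ∫_{-2}^{2} ψ(θ) cos(3*pi*θ) dθ.
Integrating by parts twice (tabular method), an antiderivative of (-3*θ**2 + 2*θ + 1) cos(3*pi*θ) is -θ**2*sin(3*pi*θ)/pi + 2*θ*sin(3*pi*θ)/(3*pi) - 2*θ*cos(3*pi*θ)/(3*pi**2) + 2*sin(3*pi*θ)/(9*pi**3) + sin(3*pi*θ)/(3*pi) + 2*cos(3*pi*θ)/(9*pi**2); evaluating from -2 to 2: ∫_{-2}^{2} (-3*θ**2 + 2*θ + 1) cos(3*pi*θ) dθ = (-10/(9*pi**2)) - (14/(9*pi**2)) = -8/(3*pi**2).
Hence a_6 = (1/2)·(-8/(3*pi**2)) = -4/(3*pi**2).

-4/(3*pi**2)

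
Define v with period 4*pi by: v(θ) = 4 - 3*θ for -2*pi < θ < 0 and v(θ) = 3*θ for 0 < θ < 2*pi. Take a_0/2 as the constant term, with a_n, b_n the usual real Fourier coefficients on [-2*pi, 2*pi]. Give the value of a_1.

a_1 = (1/(2*pi)) ∫_{-2*pi}^{2*pi} v(θ) cos(θ/2) dθ.
Split the integral at the breakpoints.
Integrating by parts (boundary term plus one more integral), an antiderivative of (4 - 3*θ) cos(θ/2) is -6*θ*sin(θ/2) + 8*sin(θ/2) - 12*cos(θ/2); evaluating from -2*pi to 0: ∫_{-2*pi}^{0} (4 - 3*θ) cos(θ/2) dθ = (-12) - (12) = -24.
Integrating by parts (boundary term plus one more integral), an antiderivative of (3*θ) cos(θ/2) is 6*θ*sin(θ/2) + 12*cos(θ/2); evaluating from 0 to 2*pi: ∫_{0}^{2*pi} (3*θ) cos(θ/2) dθ = (-12) - (12) = -24.
Summing the pieces and multiplying by (1/(2*pi)) gives a_1 = -24/pi.

-24/pi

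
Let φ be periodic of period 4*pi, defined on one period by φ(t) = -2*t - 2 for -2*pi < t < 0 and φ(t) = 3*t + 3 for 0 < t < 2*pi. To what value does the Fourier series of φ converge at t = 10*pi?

1/2 + 5*pi

t = 10*pi differs from t = 2*pi by 2 full period(s), and the series is 4*pi-periodic.
At t = 2*pi the one-sided limits are φ(2*pi^-) = 3 + 6*pi and φ(2*pi^+) = -2 + 4*pi.
By Dirichlet's theorem the series converges to their average, [(3 + 6*pi) + (-2 + 4*pi)]/2 = 1/2 + 5*pi.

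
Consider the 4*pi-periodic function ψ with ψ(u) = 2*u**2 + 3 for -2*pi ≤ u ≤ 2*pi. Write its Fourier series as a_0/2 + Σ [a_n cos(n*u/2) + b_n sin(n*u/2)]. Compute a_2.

a_2 = (1/(2*pi)) ∫_{-2*pi}^{2*pi} ψ(u) cos(u) du.
ψ is even and cos(u) is even, so the integrand is even and a_2 = 1/pi ∫_0^{2*pi} ψ(u) cos(u) du.
Integrating by parts twice (tabular method), an antiderivative of (2*u**2 + 3) cos(u) is 2*u**2*sin(u) + 4*u*cos(u) - sin(u); evaluating from 0 to 2*pi: ∫_{0}^{2*pi} (2*u**2 + 3) cos(u) du = (8*pi) - (0) = 8*pi.
Hence a_2 = (1/pi)·(8*pi) = 8.

8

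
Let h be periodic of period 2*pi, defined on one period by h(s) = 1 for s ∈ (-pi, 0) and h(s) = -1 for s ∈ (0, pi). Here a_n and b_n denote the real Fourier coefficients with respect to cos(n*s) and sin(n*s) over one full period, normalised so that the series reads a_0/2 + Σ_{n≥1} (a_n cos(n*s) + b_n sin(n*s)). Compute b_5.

-4/(5*pi)

b_5 = 1/pi ∫_{-pi}^{pi} h(s) sin(5*s) ds.
h is odd and sin(5*s) is odd, so the integrand is even and b_5 = 2/pi ∫_0^{pi} h(s) sin(5*s) ds.
Directly, an antiderivative of (-1) sin(5*s) is cos(5*s)/5; evaluating from 0 to pi: ∫_{0}^{pi} (-1) sin(5*s) ds = (-1/5) - (1/5) = -2/5.
Hence b_5 = (2/pi)·(-2/5) = -4/(5*pi).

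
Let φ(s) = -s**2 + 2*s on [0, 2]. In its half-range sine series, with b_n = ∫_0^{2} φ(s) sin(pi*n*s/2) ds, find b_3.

32/(27*pi**3)

b_3 = ∫_0^{2} (-s**2 + 2*s) sin(3*pi*s/2) ds.
Integrating by parts twice (tabular method), an antiderivative of (-s**2 + 2*s) sin(3*pi*s/2) is 2*s**2*cos(3*pi*s/2)/(3*pi) - 8*s*sin(3*pi*s/2)/(9*pi**2) - 4*s*cos(3*pi*s/2)/(3*pi) + 8*sin(3*pi*s/2)/(9*pi**2) - 16*cos(3*pi*s/2)/(27*pi**3); evaluating from 0 to 2: ∫_{0}^{2} (-s**2 + 2*s) sin(3*pi*s/2) ds = (16/(27*pi**3)) - (-16/(27*pi**3)) = 32/(27*pi**3).
Hence b_3 = 32/(27*pi**3).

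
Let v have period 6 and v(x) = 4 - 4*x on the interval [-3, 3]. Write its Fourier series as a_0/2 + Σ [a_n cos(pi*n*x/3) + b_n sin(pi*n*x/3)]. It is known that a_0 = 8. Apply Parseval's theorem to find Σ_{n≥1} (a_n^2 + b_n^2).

Parseval: a_0^2/2 + Σ_{n≥1} (a_n^2+b_n^2) = 1/3 ∫_{-3}^{3} v(x)^2 dx = 128.
Subtract a_0^2/2 = 32: Σ (a_n^2+b_n^2) = 96.

96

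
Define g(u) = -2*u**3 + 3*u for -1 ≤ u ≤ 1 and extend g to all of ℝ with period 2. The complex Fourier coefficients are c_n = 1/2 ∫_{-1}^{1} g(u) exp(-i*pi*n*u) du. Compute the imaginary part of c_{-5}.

Since g is real-valued, Im(c_{-5}) = -1/2 ∫_{-1}^{1} g(u) sin(-5*pi*u) du = b_{5}/2.
g is odd and sin(-5*pi*u) is odd, so the integrand is even: ∫_{-1}^{1} g(u) sin(-5*pi*u) du = 2∫_0^{1} g(u) sin(-5*pi*u) du.
Integrating by parts three times (tabular method), an antiderivative of (-2*u**3 + 3*u) sin(-5*pi*u) is -2*u**3*cos(5*pi*u)/(5*pi) + 6*u**2*sin(5*pi*u)/(25*pi**2) + 12*u*cos(5*pi*u)/(125*pi**3) + 3*u*cos(5*pi*u)/(5*pi) - 3*sin(5*pi*u)/(25*pi**2) - 12*sin(5*pi*u)/(625*pi**4); evaluating from 0 to 1: ∫_{0}^{1} (-2*u**3 + 3*u) sin(-5*pi*u) du = ((-25*pi**2 - 12)/(125*pi**3)) - (0) = (-25*pi**2 - 12)/(125*pi**3).
So ∫_{-1}^{1} g(u) sin(-5*pi*u) du = 2*(-25*pi**2 - 12)/(125*pi**3).
Hence Im(c_{-5}) = (-1/2)·(2*(-25*pi**2 - 12)/(125*pi**3)) = (12 + 25*pi**2)/(125*pi**3).

(12 + 25*pi**2)/(125*pi**3)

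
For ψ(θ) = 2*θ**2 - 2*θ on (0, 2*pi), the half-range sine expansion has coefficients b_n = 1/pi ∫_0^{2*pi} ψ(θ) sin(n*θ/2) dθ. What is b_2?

b_2 = 1/pi ∫_0^{2*pi} (2*θ**2 - 2*θ) sin(θ) dθ.
Integrating by parts twice (tabular method), an antiderivative of (2*θ**2 - 2*θ) sin(θ) is -2*θ**2*cos(θ) + 4*θ*sin(θ) + 2*θ*cos(θ) - 2*sin(θ) + 4*cos(θ); evaluating from 0 to 2*pi: ∫_{0}^{2*pi} (2*θ**2 - 2*θ) sin(θ) dθ = (-8*pi**2 + 4 + 4*pi) - (4) = 4*pi*(1 - 2*pi).
Hence b_2 = (1/pi)·(4*pi*(1 - 2*pi)) = 4 - 8*pi.

4 - 8*pi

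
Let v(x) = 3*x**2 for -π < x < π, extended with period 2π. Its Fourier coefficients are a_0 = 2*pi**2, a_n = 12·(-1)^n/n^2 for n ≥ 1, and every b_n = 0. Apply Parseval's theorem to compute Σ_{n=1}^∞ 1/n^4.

Parseval: a_0^2/2 + Σ a_n^2 = (1/π) ∫_{-π}^{π} v(x)^2 dx = 18*pi**4/5.
Subtract a_0^2/2 = 2*pi**4: Σ a_n^2 = 8*pi**4/5.
Since a_n^2 = 144/n^4, Σ 1/n^4 = pi**4/90.

pi**4/90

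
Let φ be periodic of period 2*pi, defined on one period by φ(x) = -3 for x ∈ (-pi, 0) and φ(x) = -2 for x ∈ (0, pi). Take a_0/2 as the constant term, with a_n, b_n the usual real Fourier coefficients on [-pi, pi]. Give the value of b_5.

2/(5*pi)

b_5 = 1/pi ∫_{-pi}^{pi} φ(x) sin(5*x) dx.
Split the integral at the breakpoints.
Directly, an antiderivative of (-3) sin(5*x) is 3*cos(5*x)/5; evaluating from -pi to 0: ∫_{-pi}^{0} (-3) sin(5*x) dx = (3/5) - (-3/5) = 6/5.
Directly, an antiderivative of (-2) sin(5*x) is 2*cos(5*x)/5; evaluating from 0 to pi: ∫_{0}^{pi} (-2) sin(5*x) dx = (-2/5) - (2/5) = -4/5.
Summing the pieces and multiplying by (1/pi) gives b_5 = 2/(5*pi).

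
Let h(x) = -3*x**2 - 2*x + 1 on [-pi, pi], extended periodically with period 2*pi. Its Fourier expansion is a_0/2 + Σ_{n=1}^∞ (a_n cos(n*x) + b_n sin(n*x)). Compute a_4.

a_4 = 1/pi ∫_{-pi}^{pi} h(x) cos(4*x) dx.
Integrating by parts twice (tabular method), an antiderivative of (-3*x**2 - 2*x + 1) cos(4*x) is -3*x**2*sin(4*x)/4 - x*sin(4*x)/2 - 3*x*cos(4*x)/8 + 11*sin(4*x)/32 - cos(4*x)/8; evaluating from -pi to pi: ∫_{-pi}^{pi} (-3*x**2 - 2*x + 1) cos(4*x) dx = (-3*pi/8 - 1/8) - (-1/8 + 3*pi/8) = -3*pi/4.
Hence a_4 = (1/pi)·(-3*pi/4) = -3/4.

-3/4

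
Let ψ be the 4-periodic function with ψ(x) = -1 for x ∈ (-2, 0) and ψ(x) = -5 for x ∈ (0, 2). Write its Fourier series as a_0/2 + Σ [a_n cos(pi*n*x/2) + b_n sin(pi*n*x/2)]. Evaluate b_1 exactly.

b_1 = 1/2 ∫_{-2}^{2} ψ(x) sin(pi*x/2) dx.
Split the integral at the breakpoints.
Directly, an antiderivative of (-1) sin(pi*x/2) is 2*cos(pi*x/2)/pi; evaluating from -2 to 0: ∫_{-2}^{0} (-1) sin(pi*x/2) dx = (2/pi) - (-2/pi) = 4/pi.
Directly, an antiderivative of (-5) sin(pi*x/2) is 10*cos(pi*x/2)/pi; evaluating from 0 to 2: ∫_{0}^{2} (-5) sin(pi*x/2) dx = (-10/pi) - (10/pi) = -20/pi.
Summing the pieces and multiplying by (1/2) gives b_1 = -8/pi.

-8/pi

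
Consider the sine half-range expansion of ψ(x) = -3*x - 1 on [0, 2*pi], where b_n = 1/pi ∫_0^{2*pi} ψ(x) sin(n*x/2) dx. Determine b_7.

4*(-3*pi - 1)/(7*pi)

b_7 = 1/pi ∫_0^{2*pi} (-3*x - 1) sin(7*x/2) dx.
Integrating by parts (boundary term plus one more integral), an antiderivative of (-3*x - 1) sin(7*x/2) is 6*x*cos(7*x/2)/7 - 12*sin(7*x/2)/49 + 2*cos(7*x/2)/7; evaluating from 0 to 2*pi: ∫_{0}^{2*pi} (-3*x - 1) sin(7*x/2) dx = (-12*pi/7 - 2/7) - (2/7) = -12*pi/7 - 4/7.
Hence b_7 = (1/pi)·(-12*pi/7 - 4/7) = 4*(-3*pi - 1)/(7*pi).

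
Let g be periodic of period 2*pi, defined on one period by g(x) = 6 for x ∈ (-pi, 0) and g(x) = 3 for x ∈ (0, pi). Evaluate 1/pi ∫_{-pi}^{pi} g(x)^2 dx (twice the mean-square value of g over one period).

1/pi ∫_{-pi}^{pi} g(x)^2 dx = 1/pi · (45*pi) = 45.

45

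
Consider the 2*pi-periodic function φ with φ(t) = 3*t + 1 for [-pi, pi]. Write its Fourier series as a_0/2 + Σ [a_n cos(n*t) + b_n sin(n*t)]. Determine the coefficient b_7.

6/7

b_7 = 1/pi ∫_{-pi}^{pi} φ(t) sin(7*t) dt.
Integrating by parts (boundary term plus one more integral), an antiderivative of (3*t + 1) sin(7*t) is -3*t*cos(7*t)/7 + 3*sin(7*t)/49 - cos(7*t)/7; evaluating from -pi to pi: ∫_{-pi}^{pi} (3*t + 1) sin(7*t) dt = (1/7 + 3*pi/7) - (1/7 - 3*pi/7) = 6*pi/7.
Hence b_7 = (1/pi)·(6*pi/7) = 6/7.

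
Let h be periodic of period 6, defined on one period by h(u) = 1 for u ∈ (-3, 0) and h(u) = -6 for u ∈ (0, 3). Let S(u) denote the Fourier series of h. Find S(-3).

-5/2

u = -3 differs from u = 3 by -1 full period(s), and the series is 6-periodic.
At u = 3 the one-sided limits are h(3^-) = -6 and h(3^+) = 1.
By Dirichlet's theorem the series converges to their average, [(-6) + (1)]/2 = -5/2.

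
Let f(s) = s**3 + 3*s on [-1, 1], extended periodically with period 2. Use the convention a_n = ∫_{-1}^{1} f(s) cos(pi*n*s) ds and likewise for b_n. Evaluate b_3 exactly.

b_3 = ∫_{-1}^{1} f(s) sin(3*pi*s) ds.
f is odd and sin(3*pi*s) is odd, so the integrand is even and b_3 = 2 ∫_0^{1} f(s) sin(3*pi*s) ds.
Integrating by parts three times (tabular method), an antiderivative of (s**3 + 3*s) sin(3*pi*s) is -s**3*cos(3*pi*s)/(3*pi) + s**2*sin(3*pi*s)/(3*pi**2) - s*cos(3*pi*s)/pi + 2*s*cos(3*pi*s)/(9*pi**3) - 2*sin(3*pi*s)/(27*pi**4) + sin(3*pi*s)/(3*pi**2); evaluating from 0 to 1: ∫_{0}^{1} (s**3 + 3*s) sin(3*pi*s) ds = (2*(-1 + 6*pi**2)/(9*pi**3)) - (0) = 2*(-1 + 6*pi**2)/(9*pi**3).
Hence b_3 = 2·(2*(-1 + 6*pi**2)/(9*pi**3)) = 4*(-1 + 6*pi**2)/(9*pi**3).

4*(-1 + 6*pi**2)/(9*pi**3)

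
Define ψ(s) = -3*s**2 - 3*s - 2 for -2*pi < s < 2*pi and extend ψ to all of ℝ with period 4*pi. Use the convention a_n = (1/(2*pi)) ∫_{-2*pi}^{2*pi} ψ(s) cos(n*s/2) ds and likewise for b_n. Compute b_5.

b_5 = (1/(2*pi)) ∫_{-2*pi}^{2*pi} ψ(s) sin(5*s/2) ds.
Integrating by parts twice (tabular method), an antiderivative of (-3*s**2 - 3*s - 2) sin(5*s/2) is 6*s**2*cos(5*s/2)/5 - 24*s*sin(5*s/2)/25 + 6*s*cos(5*s/2)/5 - 12*sin(5*s/2)/25 + 52*cos(5*s/2)/125; evaluating from -2*pi to 2*pi: ∫_{-2*pi}^{2*pi} (-3*s**2 - 3*s - 2) sin(5*s/2) ds = (-24*pi**2/5 - 12*pi/5 - 52/125) - (-24*pi**2/5 - 52/125 + 12*pi/5) = -24*pi/5.
Hence b_5 = (1/(2*pi))·(-24*pi/5) = -12/5.

-12/5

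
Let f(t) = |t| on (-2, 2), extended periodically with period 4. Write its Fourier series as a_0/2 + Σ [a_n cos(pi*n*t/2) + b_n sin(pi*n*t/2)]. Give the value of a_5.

a_5 = 1/2 ∫_{-2}^{2} f(t) cos(5*pi*t/2) dt.
f is even and cos(5*pi*t/2) is even, so the integrand is even and a_5 = ∫_0^{2} f(t) cos(5*pi*t/2) dt.
Integrating by parts (boundary term plus one more integral), an antiderivative of (t) cos(5*pi*t/2) is 2*t*sin(5*pi*t/2)/(5*pi) + 4*cos(5*pi*t/2)/(25*pi**2); evaluating from 0 to 2: ∫_{0}^{2} (t) cos(5*pi*t/2) dt = (-4/(25*pi**2)) - (4/(25*pi**2)) = -8/(25*pi**2).
Hence a_5 = -8/(25*pi**2).

-8/(25*pi**2)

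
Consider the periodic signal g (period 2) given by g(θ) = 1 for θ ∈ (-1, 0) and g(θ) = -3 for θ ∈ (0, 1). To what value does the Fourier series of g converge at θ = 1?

-1

θ = 1 differs from θ = -1 by 1 full period(s), and the series is 2-periodic.
At θ = -1 the one-sided limits are g(-1^-) = -3 and g(-1^+) = 1.
By Dirichlet's theorem the series converges to their average, [(-3) + (1)]/2 = -1.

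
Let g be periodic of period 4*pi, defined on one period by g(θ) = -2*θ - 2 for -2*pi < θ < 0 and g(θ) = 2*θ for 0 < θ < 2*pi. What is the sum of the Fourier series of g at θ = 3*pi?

θ = 3*pi differs from θ = -pi by 1 full period(s), and the series is 4*pi-periodic.
g is continuous at θ = -pi with value -2 + 2*pi, so the series converges to -2 + 2*pi there.

-2 + 2*pi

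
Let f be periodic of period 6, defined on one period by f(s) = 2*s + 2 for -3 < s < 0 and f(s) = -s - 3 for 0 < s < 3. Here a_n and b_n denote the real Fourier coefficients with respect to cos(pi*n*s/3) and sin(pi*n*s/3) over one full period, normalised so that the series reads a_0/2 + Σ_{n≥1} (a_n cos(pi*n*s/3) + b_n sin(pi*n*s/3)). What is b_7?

-1/pi

b_7 = 1/3 ∫_{-3}^{3} f(s) sin(7*pi*s/3) ds.
Split the integral at the breakpoints.
Integrating by parts (boundary term plus one more integral), an antiderivative of (2*s + 2) sin(7*pi*s/3) is -6*s*cos(7*pi*s/3)/(7*pi) + 18*sin(7*pi*s/3)/(49*pi**2) - 6*cos(7*pi*s/3)/(7*pi); evaluating from -3 to 0: ∫_{-3}^{0} (2*s + 2) sin(7*pi*s/3) ds = (-6/(7*pi)) - (-12/(7*pi)) = 6/(7*pi).
Integrating by parts (boundary term plus one more integral), an antiderivative of (-s - 3) sin(7*pi*s/3) is 3*s*cos(7*pi*s/3)/(7*pi) - 9*sin(7*pi*s/3)/(49*pi**2) + 9*cos(7*pi*s/3)/(7*pi); evaluating from 0 to 3: ∫_{0}^{3} (-s - 3) sin(7*pi*s/3) ds = (-18/(7*pi)) - (9/(7*pi)) = -27/(7*pi).
Summing the pieces and multiplying by (1/3) gives b_7 = -1/pi.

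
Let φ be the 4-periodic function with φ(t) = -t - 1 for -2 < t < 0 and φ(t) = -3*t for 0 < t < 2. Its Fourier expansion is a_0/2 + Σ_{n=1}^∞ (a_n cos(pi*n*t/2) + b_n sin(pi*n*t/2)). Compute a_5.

a_5 = 1/2 ∫_{-2}^{2} φ(t) cos(5*pi*t/2) dt.
Split the integral at the breakpoints.
Integrating by parts (boundary term plus one more integral), an antiderivative of (-t - 1) cos(5*pi*t/2) is -2*t*sin(5*pi*t/2)/(5*pi) - 2*sin(5*pi*t/2)/(5*pi) - 4*cos(5*pi*t/2)/(25*pi**2); evaluating from -2 to 0: ∫_{-2}^{0} (-t - 1) cos(5*pi*t/2) dt = (-4/(25*pi**2)) - (4/(25*pi**2)) = -8/(25*pi**2).
Integrating by parts (boundary term plus one more integral), an antiderivative of (-3*t) cos(5*pi*t/2) is -6*t*sin(5*pi*t/2)/(5*pi) - 12*cos(5*pi*t/2)/(25*pi**2); evaluating from 0 to 2: ∫_{0}^{2} (-3*t) cos(5*pi*t/2) dt = (12/(25*pi**2)) - (-12/(25*pi**2)) = 24/(25*pi**2).
Summing the pieces and multiplying by (1/2) gives a_5 = 8/(25*pi**2).

8/(25*pi**2)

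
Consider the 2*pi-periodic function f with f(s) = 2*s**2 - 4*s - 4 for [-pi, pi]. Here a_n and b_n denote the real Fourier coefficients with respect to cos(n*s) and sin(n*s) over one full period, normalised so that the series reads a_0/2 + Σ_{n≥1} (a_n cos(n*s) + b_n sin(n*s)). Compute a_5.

a_5 = 1/pi ∫_{-pi}^{pi} f(s) cos(5*s) ds.
Integrating by parts twice (tabular method), an antiderivative of (2*s**2 - 4*s - 4) cos(5*s) is 2*s**2*sin(5*s)/5 - 4*s*sin(5*s)/5 + 4*s*cos(5*s)/25 - 104*sin(5*s)/125 - 4*cos(5*s)/25; evaluating from -pi to pi: ∫_{-pi}^{pi} (2*s**2 - 4*s - 4) cos(5*s) ds = (4/25 - 4*pi/25) - (4/25 + 4*pi/25) = -8*pi/25.
Hence a_5 = (1/pi)·(-8*pi/25) = -8/25.

-8/25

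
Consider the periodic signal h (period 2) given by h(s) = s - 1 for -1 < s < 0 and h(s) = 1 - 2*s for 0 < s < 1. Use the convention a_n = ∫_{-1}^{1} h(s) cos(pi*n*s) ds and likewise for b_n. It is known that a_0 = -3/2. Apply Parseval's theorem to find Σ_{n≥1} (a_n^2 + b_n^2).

37/24

Parseval: a_0^2/2 + Σ_{n≥1} (a_n^2+b_n^2) = ∫_{-1}^{1} h(s)^2 ds = 8/3.
Subtract a_0^2/2 = 9/8: Σ (a_n^2+b_n^2) = 37/24.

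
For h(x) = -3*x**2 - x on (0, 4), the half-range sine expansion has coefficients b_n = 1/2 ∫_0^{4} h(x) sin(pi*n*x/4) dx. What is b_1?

b_1 = 1/2 ∫_0^{4} (-3*x**2 - x) sin(pi*x/4) dx.
Integrating by parts twice (tabular method), an antiderivative of (-3*x**2 - x) sin(pi*x/4) is 12*x**2*cos(pi*x/4)/pi - 96*x*sin(pi*x/4)/pi**2 + 4*x*cos(pi*x/4)/pi - 16*sin(pi*x/4)/pi**2 - 384*cos(pi*x/4)/pi**3; evaluating from 0 to 4: ∫_{0}^{4} (-3*x**2 - x) sin(pi*x/4) dx = (-208/pi + 384/pi**3) - (-384/pi**3) = -208/pi + 768/pi**3.
Hence b_1 = (1/2)·(-208/pi + 768/pi**3) = -104/pi + 384/pi**3.

-104/pi + 384/pi**3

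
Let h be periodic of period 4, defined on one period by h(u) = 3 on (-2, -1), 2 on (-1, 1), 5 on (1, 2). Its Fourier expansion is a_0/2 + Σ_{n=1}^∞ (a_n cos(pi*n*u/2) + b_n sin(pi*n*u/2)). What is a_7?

4/(7*pi)

a_7 = 1/2 ∫_{-2}^{2} h(u) cos(7*pi*u/2) du.
Split the integral at the breakpoints.
Directly, an antiderivative of (3) cos(7*pi*u/2) is 6*sin(7*pi*u/2)/(7*pi); evaluating from -2 to -1: ∫_{-2}^{-1} (3) cos(7*pi*u/2) du = (6/(7*pi)) - (0) = 6/(7*pi).
Directly, an antiderivative of (2) cos(7*pi*u/2) is 4*sin(7*pi*u/2)/(7*pi); evaluating from -1 to 1: ∫_{-1}^{1} (2) cos(7*pi*u/2) du = (-4/(7*pi)) - (4/(7*pi)) = -8/(7*pi).
Directly, an antiderivative of (5) cos(7*pi*u/2) is 10*sin(7*pi*u/2)/(7*pi); evaluating from 1 to 2: ∫_{1}^{2} (5) cos(7*pi*u/2) du = (0) - (-10/(7*pi)) = 10/(7*pi).
Summing the pieces and multiplying by (1/2) gives a_7 = 4/(7*pi).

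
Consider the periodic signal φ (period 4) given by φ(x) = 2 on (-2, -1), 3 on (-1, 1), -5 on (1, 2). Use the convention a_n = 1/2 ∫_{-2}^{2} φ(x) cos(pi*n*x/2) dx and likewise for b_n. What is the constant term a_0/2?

a_0 = 1/2 ∫_{-2}^{2} φ(x) dx = 1/2 · (3) = 3/2.
So the constant term a_0/2 = 3/4.

3/4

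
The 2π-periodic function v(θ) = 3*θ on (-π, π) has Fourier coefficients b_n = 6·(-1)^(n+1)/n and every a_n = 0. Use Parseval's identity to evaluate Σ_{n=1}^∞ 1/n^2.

pi**2/6

Parseval: Σ b_n^2 = (1/π) ∫_{-π}^{π} v(θ)^2 dθ = 6*pi**2.
Σ b_n^2 = Σ 36/n^2, so Σ 1/n^2 = (6*pi**2)/36 = pi**2/6.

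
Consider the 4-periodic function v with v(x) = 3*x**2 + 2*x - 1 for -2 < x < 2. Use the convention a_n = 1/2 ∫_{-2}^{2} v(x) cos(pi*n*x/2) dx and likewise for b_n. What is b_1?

b_1 = 1/2 ∫_{-2}^{2} v(x) sin(pi*x/2) dx.
Integrating by parts twice (tabular method), an antiderivative of (3*x**2 + 2*x - 1) sin(pi*x/2) is -6*x**2*cos(pi*x/2)/pi + 24*x*sin(pi*x/2)/pi**2 - 4*x*cos(pi*x/2)/pi + 8*sin(pi*x/2)/pi**2 + 2*cos(pi*x/2)/pi + 48*cos(pi*x/2)/pi**3; evaluating from -2 to 2: ∫_{-2}^{2} (3*x**2 + 2*x - 1) sin(pi*x/2) dx = (-48/pi**3 + 30/pi) - (-48/pi**3 + 14/pi) = 16/pi.
Hence b_1 = (1/2)·(16/pi) = 8/pi.

8/pi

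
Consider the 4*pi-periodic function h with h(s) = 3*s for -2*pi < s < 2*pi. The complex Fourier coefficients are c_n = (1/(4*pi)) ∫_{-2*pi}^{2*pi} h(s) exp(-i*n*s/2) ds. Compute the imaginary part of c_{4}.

Since h is real-valued, Im(c_{4}) = -(1/(4*pi)) ∫_{-2*pi}^{2*pi} h(s) sin(2*s) ds = -b_{4}/2.
h is odd and sin(2*s) is odd, so the integrand is even: ∫_{-2*pi}^{2*pi} h(s) sin(2*s) ds = 2∫_0^{2*pi} h(s) sin(2*s) ds.
Integrating by parts (boundary term plus one more integral), an antiderivative of (3*s) sin(2*s) is -3*s*cos(2*s)/2 + 3*sin(2*s)/4; evaluating from 0 to 2*pi: ∫_{0}^{2*pi} (3*s) sin(2*s) ds = (-3*pi) - (0) = -3*pi.
So ∫_{-2*pi}^{2*pi} h(s) sin(2*s) ds = -6*pi.
Hence Im(c_{4}) = (-1/(4*pi))·(-6*pi) = 3/2.

3/2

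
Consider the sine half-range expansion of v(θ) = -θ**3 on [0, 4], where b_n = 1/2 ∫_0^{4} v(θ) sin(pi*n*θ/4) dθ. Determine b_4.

-12/pi**3 + 32/pi

b_4 = 1/2 ∫_0^{4} (-θ**3) sin(pi*θ) dθ.
Integrating by parts three times (tabular method), an antiderivative of (-θ**3) sin(pi*θ) is θ**3*cos(pi*θ)/pi - 3*θ**2*sin(pi*θ)/pi**2 - 6*θ*cos(pi*θ)/pi**3 + 6*sin(pi*θ)/pi**4; evaluating from 0 to 4: ∫_{0}^{4} (-θ**3) sin(pi*θ) dθ = (-24/pi**3 + 64/pi) - (0) = -24/pi**3 + 64/pi.
Hence b_4 = (1/2)·(-24/pi**3 + 64/pi) = -12/pi**3 + 32/pi.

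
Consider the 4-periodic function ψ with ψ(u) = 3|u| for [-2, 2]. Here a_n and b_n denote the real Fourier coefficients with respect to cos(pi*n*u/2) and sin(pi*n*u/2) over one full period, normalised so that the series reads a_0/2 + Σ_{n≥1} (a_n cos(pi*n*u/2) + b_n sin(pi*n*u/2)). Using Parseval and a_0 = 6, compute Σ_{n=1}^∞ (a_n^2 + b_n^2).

6

Parseval: a_0^2/2 + Σ_{n≥1} (a_n^2+b_n^2) = 1/2 ∫_{-2}^{2} ψ(u)^2 du = 24.
Subtract a_0^2/2 = 18: Σ (a_n^2+b_n^2) = 6.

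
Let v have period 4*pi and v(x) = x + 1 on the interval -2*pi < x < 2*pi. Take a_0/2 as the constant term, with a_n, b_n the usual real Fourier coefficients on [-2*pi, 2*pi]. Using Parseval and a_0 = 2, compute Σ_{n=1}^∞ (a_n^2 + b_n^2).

Parseval: a_0^2/2 + Σ_{n≥1} (a_n^2+b_n^2) = (1/(2*pi)) ∫_{-2*pi}^{2*pi} v(x)^2 dx = 2 + 8*pi**2/3.
Subtract a_0^2/2 = 2: Σ (a_n^2+b_n^2) = 8*pi**2/3.

8*pi**2/3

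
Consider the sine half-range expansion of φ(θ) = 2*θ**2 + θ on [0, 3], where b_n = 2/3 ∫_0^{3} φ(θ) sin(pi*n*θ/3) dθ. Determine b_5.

b_5 = 2/3 ∫_0^{3} (2*θ**2 + θ) sin(5*pi*θ/3) dθ.
Integrating by parts twice (tabular method), an antiderivative of (2*θ**2 + θ) sin(5*pi*θ/3) is -6*θ**2*cos(5*pi*θ/3)/(5*pi) + 36*θ*sin(5*pi*θ/3)/(25*pi**2) - 3*θ*cos(5*pi*θ/3)/(5*pi) + 9*sin(5*pi*θ/3)/(25*pi**2) + 108*cos(5*pi*θ/3)/(125*pi**3); evaluating from 0 to 3: ∫_{0}^{3} (2*θ**2 + θ) sin(5*pi*θ/3) dθ = (9*(-12 + 175*pi**2)/(125*pi**3)) - (108/(125*pi**3)) = 9*(-24 + 175*pi**2)/(125*pi**3).
Hence b_5 = (2/3)·(9*(-24 + 175*pi**2)/(125*pi**3)) = 6*(-24 + 175*pi**2)/(125*pi**3).

6*(-24 + 175*pi**2)/(125*pi**3)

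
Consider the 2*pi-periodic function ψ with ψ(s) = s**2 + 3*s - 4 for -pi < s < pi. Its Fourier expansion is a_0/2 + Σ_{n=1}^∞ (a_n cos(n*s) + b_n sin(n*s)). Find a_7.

-4/49

a_7 = 1/pi ∫_{-pi}^{pi} ψ(s) cos(7*s) ds.
Integrating by parts twice (tabular method), an antiderivative of (s**2 + 3*s - 4) cos(7*s) is s**2*sin(7*s)/7 + 3*s*sin(7*s)/7 + 2*s*cos(7*s)/49 - 198*sin(7*s)/343 + 3*cos(7*s)/49; evaluating from -pi to pi: ∫_{-pi}^{pi} (s**2 + 3*s - 4) cos(7*s) ds = (-2*pi/49 - 3/49) - (-3/49 + 2*pi/49) = -4*pi/49.
Hence a_7 = (1/pi)·(-4*pi/49) = -4/49.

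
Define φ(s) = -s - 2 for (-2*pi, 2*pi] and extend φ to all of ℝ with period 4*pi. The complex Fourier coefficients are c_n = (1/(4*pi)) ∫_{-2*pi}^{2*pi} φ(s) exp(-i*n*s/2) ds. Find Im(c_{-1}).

-2

Since φ is real-valued, Im(c_{-1}) = -(1/(4*pi)) ∫_{-2*pi}^{2*pi} φ(s) sin(-s/2) ds = b_{1}/2.
Integrating by parts (boundary term plus one more integral), an antiderivative of (-s - 2) sin(-s/2) is -2*s*cos(s/2) + 4*sin(s/2) - 4*cos(s/2); evaluating from -2*pi to 2*pi: ∫_{-2*pi}^{2*pi} (-s - 2) sin(-s/2) ds = (4 + 4*pi) - (4 - 4*pi) = 8*pi.
Hence Im(c_{-1}) = (-1/(4*pi))·(8*pi) = -2.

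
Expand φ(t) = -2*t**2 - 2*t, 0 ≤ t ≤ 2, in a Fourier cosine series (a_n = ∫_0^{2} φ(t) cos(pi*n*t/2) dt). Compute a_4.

a_4 = ∫_0^{2} (-2*t**2 - 2*t) cos(2*pi*t) dt.
Integrating by parts twice (tabular method), an antiderivative of (-2*t**2 - 2*t) cos(2*pi*t) is -t**2*sin(2*pi*t)/pi - t*sin(2*pi*t)/pi - t*cos(2*pi*t)/pi**2 + sin(2*pi*t)/(2*pi**3) - cos(2*pi*t)/(2*pi**2); evaluating from 0 to 2: ∫_{0}^{2} (-2*t**2 - 2*t) cos(2*pi*t) dt = (-5/(2*pi**2)) - (-1/(2*pi**2)) = -2/pi**2.
Hence a_4 = -2/pi**2.

-2/pi**2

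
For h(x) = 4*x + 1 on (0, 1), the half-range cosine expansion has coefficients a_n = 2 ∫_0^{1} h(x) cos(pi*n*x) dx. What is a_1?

a_1 = 2 ∫_0^{1} (4*x + 1) cos(pi*x) dx.
Integrating by parts (boundary term plus one more integral), an antiderivative of (4*x + 1) cos(pi*x) is 4*x*sin(pi*x)/pi + sin(pi*x)/pi + 4*cos(pi*x)/pi**2; evaluating from 0 to 1: ∫_{0}^{1} (4*x + 1) cos(pi*x) dx = (-4/pi**2) - (4/pi**2) = -8/pi**2.
Hence a_1 = 2·(-8/pi**2) = -16/pi**2.

-16/pi**2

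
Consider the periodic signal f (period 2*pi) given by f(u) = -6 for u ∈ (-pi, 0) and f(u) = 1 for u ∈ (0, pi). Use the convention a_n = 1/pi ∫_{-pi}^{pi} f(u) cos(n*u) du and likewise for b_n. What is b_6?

0

b_6 = 1/pi ∫_{-pi}^{pi} f(u) sin(6*u) du.
Split the integral at the breakpoints.
Directly, an antiderivative of (-6) sin(6*u) is cos(6*u); evaluating from -pi to 0: ∫_{-pi}^{0} (-6) sin(6*u) du = (1) - (1) = 0.
Directly, an antiderivative of (1) sin(6*u) is -cos(6*u)/6; evaluating from 0 to pi: ∫_{0}^{pi} (1) sin(6*u) du = (-1/6) - (-1/6) = 0.
Summing the pieces and multiplying by (1/pi) gives b_6 = 0.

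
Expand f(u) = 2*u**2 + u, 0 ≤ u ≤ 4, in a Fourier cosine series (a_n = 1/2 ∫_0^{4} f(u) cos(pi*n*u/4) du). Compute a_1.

a_1 = 1/2 ∫_0^{4} (2*u**2 + u) cos(pi*u/4) du.
Integrating by parts twice (tabular method), an antiderivative of (2*u**2 + u) cos(pi*u/4) is 8*u**2*sin(pi*u/4)/pi + 4*u*sin(pi*u/4)/pi + 64*u*cos(pi*u/4)/pi**2 - 256*sin(pi*u/4)/pi**3 + 16*cos(pi*u/4)/pi**2; evaluating from 0 to 4: ∫_{0}^{4} (2*u**2 + u) cos(pi*u/4) du = (-272/pi**2) - (16/pi**2) = -288/pi**2.
Hence a_1 = (1/2)·(-288/pi**2) = -144/pi**2.

-144/pi**2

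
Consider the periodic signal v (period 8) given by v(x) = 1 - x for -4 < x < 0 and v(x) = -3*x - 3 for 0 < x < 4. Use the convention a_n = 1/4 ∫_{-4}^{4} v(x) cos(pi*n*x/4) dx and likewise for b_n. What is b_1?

-24/pi

b_1 = 1/4 ∫_{-4}^{4} v(x) sin(pi*x/4) dx.
Split the integral at the breakpoints.
Integrating by parts (boundary term plus one more integral), an antiderivative of (1 - x) sin(pi*x/4) is 4*x*cos(pi*x/4)/pi - 16*sin(pi*x/4)/pi**2 - 4*cos(pi*x/4)/pi; evaluating from -4 to 0: ∫_{-4}^{0} (1 - x) sin(pi*x/4) dx = (-4/pi) - (20/pi) = -24/pi.
Integrating by parts (boundary term plus one more integral), an antiderivative of (-3*x - 3) sin(pi*x/4) is 12*x*cos(pi*x/4)/pi - 48*sin(pi*x/4)/pi**2 + 12*cos(pi*x/4)/pi; evaluating from 0 to 4: ∫_{0}^{4} (-3*x - 3) sin(pi*x/4) dx = (-60/pi) - (12/pi) = -72/pi.
Summing the pieces and multiplying by (1/4) gives b_1 = -24/pi.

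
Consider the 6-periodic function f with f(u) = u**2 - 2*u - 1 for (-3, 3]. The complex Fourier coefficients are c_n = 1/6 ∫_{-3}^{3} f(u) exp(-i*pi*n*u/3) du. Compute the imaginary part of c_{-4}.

Since f is real-valued, Im(c_{-4}) = -1/6 ∫_{-3}^{3} f(u) sin(-4*pi*u/3) du = b_{4}/2.
Integrating by parts twice (tabular method), an antiderivative of (u**2 - 2*u - 1) sin(-4*pi*u/3) is 3*u**2*cos(4*pi*u/3)/(4*pi) - 9*u*sin(4*pi*u/3)/(8*pi**2) - 3*u*cos(4*pi*u/3)/(2*pi) + 9*sin(4*pi*u/3)/(8*pi**2) - 3*cos(4*pi*u/3)/(4*pi) - 27*cos(4*pi*u/3)/(32*pi**3); evaluating from -3 to 3: ∫_{-3}^{3} (u**2 - 2*u - 1) sin(-4*pi*u/3) du = (3*(-9 + 16*pi**2)/(32*pi**3)) - (3*(-9 + 112*pi**2)/(32*pi**3)) = -9/pi.
Hence Im(c_{-4}) = (-1/6)·(-9/pi) = 3/(2*pi).

3/(2*pi)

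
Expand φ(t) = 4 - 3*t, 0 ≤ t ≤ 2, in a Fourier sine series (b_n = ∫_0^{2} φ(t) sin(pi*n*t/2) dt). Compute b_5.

4/(5*pi)

b_5 = ∫_0^{2} (4 - 3*t) sin(5*pi*t/2) dt.
Integrating by parts (boundary term plus one more integral), an antiderivative of (4 - 3*t) sin(5*pi*t/2) is 6*t*cos(5*pi*t/2)/(5*pi) - 12*sin(5*pi*t/2)/(25*pi**2) - 8*cos(5*pi*t/2)/(5*pi); evaluating from 0 to 2: ∫_{0}^{2} (4 - 3*t) sin(5*pi*t/2) dt = (-4/(5*pi)) - (-8/(5*pi)) = 4/(5*pi).
Hence b_5 = 4/(5*pi).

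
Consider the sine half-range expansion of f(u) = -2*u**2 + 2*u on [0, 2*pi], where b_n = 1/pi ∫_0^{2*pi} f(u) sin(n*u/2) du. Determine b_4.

-2 + 4*pi

b_4 = 1/pi ∫_0^{2*pi} (-2*u**2 + 2*u) sin(2*u) du.
Integrating by parts twice (tabular method), an antiderivative of (-2*u**2 + 2*u) sin(2*u) is u**2*cos(2*u) - u*sin(2*u) - u*cos(2*u) + sin(2*u)/2 - cos(2*u)/2; evaluating from 0 to 2*pi: ∫_{0}^{2*pi} (-2*u**2 + 2*u) sin(2*u) du = (-2*pi - 1/2 + 4*pi**2) - (-1/2) = 2*pi*(-1 + 2*pi).
Hence b_4 = (1/pi)·(2*pi*(-1 + 2*pi)) = -2 + 4*pi.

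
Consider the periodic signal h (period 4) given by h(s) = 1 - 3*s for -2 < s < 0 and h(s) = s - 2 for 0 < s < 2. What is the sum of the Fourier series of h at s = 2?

7/2

s = 2 differs from s = -2 by 1 full period(s), and the series is 4-periodic.
At s = -2 the one-sided limits are h(-2^-) = 0 and h(-2^+) = 7.
By Dirichlet's theorem the series converges to their average, [(0) + (7)]/2 = 7/2.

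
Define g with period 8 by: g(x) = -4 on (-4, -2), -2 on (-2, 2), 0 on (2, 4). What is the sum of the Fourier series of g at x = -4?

-2

x = -4 differs from x = 4 by -1 full period(s), and the series is 8-periodic.
At x = 4 the one-sided limits are g(4^-) = 0 and g(4^+) = -4.
By Dirichlet's theorem the series converges to their average, [(0) + (-4)]/2 = -2.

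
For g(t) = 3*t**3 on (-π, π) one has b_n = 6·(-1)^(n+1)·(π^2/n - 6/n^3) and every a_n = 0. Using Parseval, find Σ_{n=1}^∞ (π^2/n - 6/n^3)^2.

Parseval: Σ b_n^2 = (1/π) ∫_{-π}^{π} g(t)^2 dt = 18*pi**6/7.
b_n^2 = 36·(π^2/n - 6/n^3)^2, so the sum equals (18*pi**6/7)/36 = pi**6/14.

pi**6/14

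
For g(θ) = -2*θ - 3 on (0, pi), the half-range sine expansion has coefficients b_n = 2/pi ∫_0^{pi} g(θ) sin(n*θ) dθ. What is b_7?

b_7 = 2/pi ∫_0^{pi} (-2*θ - 3) sin(7*θ) dθ.
Integrating by parts (boundary term plus one more integral), an antiderivative of (-2*θ - 3) sin(7*θ) is 2*θ*cos(7*θ)/7 - 2*sin(7*θ)/49 + 3*cos(7*θ)/7; evaluating from 0 to pi: ∫_{0}^{pi} (-2*θ - 3) sin(7*θ) dθ = (-2*pi/7 - 3/7) - (3/7) = -2*pi/7 - 6/7.
Hence b_7 = (2/pi)·(-2*pi/7 - 6/7) = 4*(-pi - 3)/(7*pi).

4*(-pi - 3)/(7*pi)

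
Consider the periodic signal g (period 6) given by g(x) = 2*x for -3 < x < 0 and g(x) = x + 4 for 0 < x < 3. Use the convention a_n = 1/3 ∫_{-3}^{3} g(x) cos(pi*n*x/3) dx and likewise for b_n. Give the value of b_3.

b_3 = 1/3 ∫_{-3}^{3} g(x) sin(pi*x) dx.
Split the integral at the breakpoints.
Integrating by parts (boundary term plus one more integral), an antiderivative of (2*x) sin(pi*x) is -2*x*cos(pi*x)/pi + 2*sin(pi*x)/pi**2; evaluating from -3 to 0: ∫_{-3}^{0} (2*x) sin(pi*x) dx = (0) - (-6/pi) = 6/pi.
Integrating by parts (boundary term plus one more integral), an antiderivative of (x + 4) sin(pi*x) is -x*cos(pi*x)/pi + sin(pi*x)/pi**2 - 4*cos(pi*x)/pi; evaluating from 0 to 3: ∫_{0}^{3} (x + 4) sin(pi*x) dx = (7/pi) - (-4/pi) = 11/pi.
Summing the pieces and multiplying by (1/3) gives b_3 = 17/(3*pi).

17/(3*pi)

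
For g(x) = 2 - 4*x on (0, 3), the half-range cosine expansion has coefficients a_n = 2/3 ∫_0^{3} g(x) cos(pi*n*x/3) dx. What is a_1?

48/pi**2

a_1 = 2/3 ∫_0^{3} (2 - 4*x) cos(pi*x/3) dx.
Integrating by parts (boundary term plus one more integral), an antiderivative of (2 - 4*x) cos(pi*x/3) is -12*x*sin(pi*x/3)/pi + 6*sin(pi*x/3)/pi - 36*cos(pi*x/3)/pi**2; evaluating from 0 to 3: ∫_{0}^{3} (2 - 4*x) cos(pi*x/3) dx = (36/pi**2) - (-36/pi**2) = 72/pi**2.
Hence a_1 = (2/3)·(72/pi**2) = 48/pi**2.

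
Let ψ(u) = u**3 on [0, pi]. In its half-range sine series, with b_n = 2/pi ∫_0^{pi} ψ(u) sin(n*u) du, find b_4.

b_4 = 2/pi ∫_0^{pi} (u**3) sin(4*u) du.
Integrating by parts three times (tabular method), an antiderivative of (u**3) sin(4*u) is -u**3*cos(4*u)/4 + 3*u**2*sin(4*u)/16 + 3*u*cos(4*u)/32 - 3*sin(4*u)/128; evaluating from 0 to pi: ∫_{0}^{pi} (u**3) sin(4*u) du = (pi*(3 - 8*pi**2)/32) - (0) = pi*(3 - 8*pi**2)/32.
Hence b_4 = (2/pi)·(pi*(3 - 8*pi**2)/32) = 3/16 - pi**2/2.

3/16 - pi**2/2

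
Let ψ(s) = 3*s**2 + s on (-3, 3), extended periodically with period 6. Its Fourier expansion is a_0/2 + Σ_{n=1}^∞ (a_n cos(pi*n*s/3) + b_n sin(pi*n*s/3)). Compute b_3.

2/pi

b_3 = 1/3 ∫_{-3}^{3} ψ(s) sin(pi*s) ds.
Integrating by parts twice (tabular method), an antiderivative of (3*s**2 + s) sin(pi*s) is -3*s**2*cos(pi*s)/pi + 6*s*sin(pi*s)/pi**2 - s*cos(pi*s)/pi + sin(pi*s)/pi**2 + 6*cos(pi*s)/pi**3; evaluating from -3 to 3: ∫_{-3}^{3} (3*s**2 + s) sin(pi*s) ds = (-6/pi**3 + 30/pi) - (-6/pi**3 + 24/pi) = 6/pi.
Hence b_3 = (1/3)·(6/pi) = 2/pi.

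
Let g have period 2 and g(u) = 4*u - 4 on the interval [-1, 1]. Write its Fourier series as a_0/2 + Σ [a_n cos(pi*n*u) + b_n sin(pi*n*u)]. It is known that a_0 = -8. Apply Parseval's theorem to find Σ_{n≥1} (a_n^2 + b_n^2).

Parseval: a_0^2/2 + Σ_{n≥1} (a_n^2+b_n^2) = ∫_{-1}^{1} g(u)^2 du = 128/3.
Subtract a_0^2/2 = 32: Σ (a_n^2+b_n^2) = 32/3.

32/3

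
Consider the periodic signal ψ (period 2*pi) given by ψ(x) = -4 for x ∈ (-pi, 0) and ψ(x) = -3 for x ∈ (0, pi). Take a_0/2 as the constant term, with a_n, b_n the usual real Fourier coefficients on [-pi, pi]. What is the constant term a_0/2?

a_0 = 1/pi ∫_{-pi}^{pi} ψ(x) dx = 1/pi · (-7*pi) = -7.
So the constant term a_0/2 = -7/2.

-7/2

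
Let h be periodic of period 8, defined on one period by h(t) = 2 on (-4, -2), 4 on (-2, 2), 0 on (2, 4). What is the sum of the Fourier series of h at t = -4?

At t = -4 the one-sided limits are h(-4^-) = 0 and h(-4^+) = 2.
By Dirichlet's theorem the series converges to their average, [(0) + (2)]/2 = 1.

1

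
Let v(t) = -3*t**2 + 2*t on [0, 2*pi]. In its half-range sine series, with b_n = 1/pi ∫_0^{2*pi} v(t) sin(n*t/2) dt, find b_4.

b_4 = 1/pi ∫_0^{2*pi} (-3*t**2 + 2*t) sin(2*t) dt.
Integrating by parts twice (tabular method), an antiderivative of (-3*t**2 + 2*t) sin(2*t) is 3*t**2*cos(2*t)/2 - 3*t*sin(2*t)/2 - t*cos(2*t) + sin(2*t)/2 - 3*cos(2*t)/4; evaluating from 0 to 2*pi: ∫_{0}^{2*pi} (-3*t**2 + 2*t) sin(2*t) dt = (-2*pi - 3/4 + 6*pi**2) - (-3/4) = 2*pi*(-1 + 3*pi).
Hence b_4 = (1/pi)·(2*pi*(-1 + 3*pi)) = -2 + 6*pi.

-2 + 6*pi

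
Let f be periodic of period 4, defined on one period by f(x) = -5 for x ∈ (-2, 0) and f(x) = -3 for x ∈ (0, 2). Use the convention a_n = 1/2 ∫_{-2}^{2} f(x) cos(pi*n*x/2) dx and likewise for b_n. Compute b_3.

4/(3*pi)

b_3 = 1/2 ∫_{-2}^{2} f(x) sin(3*pi*x/2) dx.
Split the integral at the breakpoints.
Directly, an antiderivative of (-5) sin(3*pi*x/2) is 10*cos(3*pi*x/2)/(3*pi); evaluating from -2 to 0: ∫_{-2}^{0} (-5) sin(3*pi*x/2) dx = (10/(3*pi)) - (-10/(3*pi)) = 20/(3*pi).
Directly, an antiderivative of (-3) sin(3*pi*x/2) is 2*cos(3*pi*x/2)/pi; evaluating from 0 to 2: ∫_{0}^{2} (-3) sin(3*pi*x/2) dx = (-2/pi) - (2/pi) = -4/pi.
Summing the pieces and multiplying by (1/2) gives b_3 = 4/(3*pi).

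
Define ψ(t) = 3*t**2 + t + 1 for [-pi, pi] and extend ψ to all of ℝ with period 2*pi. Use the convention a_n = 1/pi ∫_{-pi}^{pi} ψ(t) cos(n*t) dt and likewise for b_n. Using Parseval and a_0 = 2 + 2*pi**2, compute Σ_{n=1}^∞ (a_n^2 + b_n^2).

Parseval: a_0^2/2 + Σ_{n≥1} (a_n^2+b_n^2) = 1/pi ∫_{-pi}^{pi} ψ(t)^2 dt = 2 + 14*pi**2/3 + 18*pi**4/5.
Subtract a_0^2/2 = 2*(1 + pi**2)**2: Σ (a_n^2+b_n^2) = 2*pi**2*(5 + 12*pi**2)/15.

2*pi**2*(5 + 12*pi**2)/15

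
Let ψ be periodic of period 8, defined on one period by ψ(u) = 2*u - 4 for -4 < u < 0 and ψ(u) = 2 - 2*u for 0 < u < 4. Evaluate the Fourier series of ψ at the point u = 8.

u = 8 differs from u = 0 by 1 full period(s), and the series is 8-periodic.
At u = 0 the one-sided limits are ψ(0^-) = -4 and ψ(0^+) = 2.
By Dirichlet's theorem the series converges to their average, [(-4) + (2)]/2 = -1.

-1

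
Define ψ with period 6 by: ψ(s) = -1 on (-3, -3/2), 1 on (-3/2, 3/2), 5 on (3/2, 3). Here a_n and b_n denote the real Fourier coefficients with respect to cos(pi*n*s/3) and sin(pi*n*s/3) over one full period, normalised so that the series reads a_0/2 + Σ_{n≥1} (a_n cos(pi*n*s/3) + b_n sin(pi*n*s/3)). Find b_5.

6/(5*pi)

b_5 = 1/3 ∫_{-3}^{3} ψ(s) sin(5*pi*s/3) ds.
Split the integral at the breakpoints.
Directly, an antiderivative of (-1) sin(5*pi*s/3) is 3*cos(5*pi*s/3)/(5*pi); evaluating from -3 to -3/2: ∫_{-3}^{-3/2} (-1) sin(5*pi*s/3) ds = (0) - (-3/(5*pi)) = 3/(5*pi).
Directly, an antiderivative of (1) sin(5*pi*s/3) is -3*cos(5*pi*s/3)/(5*pi); evaluating from -3/2 to 3/2: ∫_{-3/2}^{3/2} (1) sin(5*pi*s/3) ds = (0) - (0) = 0.
Directly, an antiderivative of (5) sin(5*pi*s/3) is -3*cos(5*pi*s/3)/pi; evaluating from 3/2 to 3: ∫_{3/2}^{3} (5) sin(5*pi*s/3) ds = (3/pi) - (0) = 3/pi.
Summing the pieces and multiplying by (1/3) gives b_5 = 6/(5*pi).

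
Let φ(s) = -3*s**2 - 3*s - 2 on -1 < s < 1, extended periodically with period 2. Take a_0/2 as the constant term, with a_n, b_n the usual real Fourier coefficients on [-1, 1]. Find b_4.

b_4 = ∫_{-1}^{1} φ(s) sin(4*pi*s) ds.
Integrating by parts twice (tabular method), an antiderivative of (-3*s**2 - 3*s - 2) sin(4*pi*s) is 3*s**2*cos(4*pi*s)/(4*pi) - 3*s*sin(4*pi*s)/(8*pi**2) + 3*s*cos(4*pi*s)/(4*pi) - 3*sin(4*pi*s)/(16*pi**2) - 3*cos(4*pi*s)/(32*pi**3) + cos(4*pi*s)/(2*pi); evaluating from -1 to 1: ∫_{-1}^{1} (-3*s**2 - 3*s - 2) sin(4*pi*s) ds = (-3/(32*pi**3) + 2/pi) - ((-3 + 16*pi**2)/(32*pi**3)) = 3/(2*pi).
Hence b_4 = 3/(2*pi).

3/(2*pi)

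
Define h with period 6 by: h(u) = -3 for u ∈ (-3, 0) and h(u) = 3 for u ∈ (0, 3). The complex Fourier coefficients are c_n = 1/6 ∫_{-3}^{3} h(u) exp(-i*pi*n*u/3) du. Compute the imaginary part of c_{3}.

Since h is real-valued, Im(c_{3}) = -1/6 ∫_{-3}^{3} h(u) sin(pi*u) du = -b_{3}/2.
h is odd and sin(pi*u) is odd, so the integrand is even: ∫_{-3}^{3} h(u) sin(pi*u) du = 2∫_0^{3} h(u) sin(pi*u) du.
Directly, an antiderivative of (3) sin(pi*u) is -3*cos(pi*u)/pi; evaluating from 0 to 3: ∫_{0}^{3} (3) sin(pi*u) du = (3/pi) - (-3/pi) = 6/pi.
So ∫_{-3}^{3} h(u) sin(pi*u) du = 12/pi.
Hence Im(c_{3}) = (-1/6)·(12/pi) = -2/pi.

-2/pi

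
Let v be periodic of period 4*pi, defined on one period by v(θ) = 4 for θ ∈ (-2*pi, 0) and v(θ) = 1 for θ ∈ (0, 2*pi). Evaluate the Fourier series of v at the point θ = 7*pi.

θ = 7*pi differs from θ = -pi by 2 full period(s), and the series is 4*pi-periodic.
v is continuous at θ = -pi with value 4, so the series converges to 4 there.

4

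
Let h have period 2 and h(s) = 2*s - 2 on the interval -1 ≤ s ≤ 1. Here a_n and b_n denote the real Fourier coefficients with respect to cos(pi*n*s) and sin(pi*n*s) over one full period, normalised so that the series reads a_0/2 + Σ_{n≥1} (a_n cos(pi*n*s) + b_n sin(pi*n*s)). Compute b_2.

b_2 = ∫_{-1}^{1} h(s) sin(2*pi*s) ds.
Integrating by parts (boundary term plus one more integral), an antiderivative of (2*s - 2) sin(2*pi*s) is -s*cos(2*pi*s)/pi + sin(2*pi*s)/(2*pi**2) + cos(2*pi*s)/pi; evaluating from -1 to 1: ∫_{-1}^{1} (2*s - 2) sin(2*pi*s) ds = (0) - (2/pi) = -2/pi.
Hence b_2 = -2/pi.

-2/pi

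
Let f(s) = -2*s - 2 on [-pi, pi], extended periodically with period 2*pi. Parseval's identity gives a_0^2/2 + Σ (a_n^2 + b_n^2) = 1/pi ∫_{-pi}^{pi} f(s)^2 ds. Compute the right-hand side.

8 + 8*pi**2/3

1/pi ∫_{-pi}^{pi} f(s)^2 ds = 1/pi · (8*pi*(3 + pi**2)/3) = 8 + 8*pi**2/3.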